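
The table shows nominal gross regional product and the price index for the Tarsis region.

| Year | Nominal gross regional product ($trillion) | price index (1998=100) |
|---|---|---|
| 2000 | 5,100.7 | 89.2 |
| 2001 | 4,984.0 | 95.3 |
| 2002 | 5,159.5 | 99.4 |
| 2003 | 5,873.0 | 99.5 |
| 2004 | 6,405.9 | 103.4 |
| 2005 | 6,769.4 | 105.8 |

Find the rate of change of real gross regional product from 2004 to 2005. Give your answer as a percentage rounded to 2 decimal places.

Real gross regional product 2004 = 6405.9/1.034 = 6195.26.
Real gross regional product 2005 = 6769.4/1.058 = 6398.30.
Change = 6398.30/6195.26 − 1 = 0.0328.

3.28%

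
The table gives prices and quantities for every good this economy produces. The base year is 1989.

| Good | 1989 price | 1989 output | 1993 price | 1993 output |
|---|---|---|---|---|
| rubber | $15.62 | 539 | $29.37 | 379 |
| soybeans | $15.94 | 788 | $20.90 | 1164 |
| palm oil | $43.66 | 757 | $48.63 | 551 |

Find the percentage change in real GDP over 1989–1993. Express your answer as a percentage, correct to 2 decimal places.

Real GDP 1989 = Nominal GDP 1989 = 15.62·539 + 15.94·788 + 43.66·757 = 54030.52.
Real GDP 1993 (at 1989 prices) = 15.62·379 + 15.94·1164 + 43.66·551 = 48530.80.
Real growth = 48530.80/54030.52 − 1 = -0.1018.

-10.18%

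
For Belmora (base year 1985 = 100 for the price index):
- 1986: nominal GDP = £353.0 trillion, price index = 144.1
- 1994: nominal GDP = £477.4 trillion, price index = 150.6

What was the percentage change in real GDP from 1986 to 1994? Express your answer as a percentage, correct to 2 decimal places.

Real GDP 1986 = 353.0 / 1.441 = 244.97.
Real GDP 1994 = 477.4 / 1.506 = 317.00.
Real growth = 317.00 / 244.97 − 1 = 0.2940.

29.40%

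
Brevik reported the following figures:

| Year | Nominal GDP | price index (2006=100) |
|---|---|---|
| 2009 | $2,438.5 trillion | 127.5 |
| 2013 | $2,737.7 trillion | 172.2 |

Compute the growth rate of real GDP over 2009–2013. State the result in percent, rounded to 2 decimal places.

Deflate each year: 2009 → 2438.5/1.275 = 1912.55; 2013 → 2737.7/1.722 = 1589.84.
So real GDP changed by 1589.84/1912.55 − 1 = -0.1687, i.e. -16.87%.

-16.87%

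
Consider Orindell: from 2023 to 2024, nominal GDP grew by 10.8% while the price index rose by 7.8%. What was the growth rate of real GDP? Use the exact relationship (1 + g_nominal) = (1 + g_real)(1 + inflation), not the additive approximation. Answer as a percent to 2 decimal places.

2.78%

(1 + g_nom) = (1 + g_real)(1 + π), so g_real = 1.1080 / 1.0780 − 1 = 0.02783.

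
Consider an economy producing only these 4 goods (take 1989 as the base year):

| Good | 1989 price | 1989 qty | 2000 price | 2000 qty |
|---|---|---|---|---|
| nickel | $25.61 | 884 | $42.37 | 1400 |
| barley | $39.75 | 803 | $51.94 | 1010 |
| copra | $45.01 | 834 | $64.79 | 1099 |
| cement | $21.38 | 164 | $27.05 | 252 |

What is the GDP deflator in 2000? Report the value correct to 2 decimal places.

Nominal GDP 2000 = 42.37·1400 + 51.94·1010 + 64.79·1099 + 27.05·252 = 189798.21.
Real GDP 2000 (at 1989 prices) = 25.61·1400 + 39.75·1010 + 45.01·1099 + 21.38·252 = 130855.25.
Deflator = Nominal/Real × 100 = 189798.21/130855.25 × 100 = 145.044.

145.04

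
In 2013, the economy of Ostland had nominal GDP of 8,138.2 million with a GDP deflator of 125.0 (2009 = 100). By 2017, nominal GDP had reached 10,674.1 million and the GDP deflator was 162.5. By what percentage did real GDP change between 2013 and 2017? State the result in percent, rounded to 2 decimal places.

Real GDP 2013 = 8138.2 / 1.250 = 6510.56.
Real GDP 2017 = 10674.1 / 1.625 = 6568.68.
Real growth = 6568.68 / 6510.56 − 1 = 0.0089.

0.89%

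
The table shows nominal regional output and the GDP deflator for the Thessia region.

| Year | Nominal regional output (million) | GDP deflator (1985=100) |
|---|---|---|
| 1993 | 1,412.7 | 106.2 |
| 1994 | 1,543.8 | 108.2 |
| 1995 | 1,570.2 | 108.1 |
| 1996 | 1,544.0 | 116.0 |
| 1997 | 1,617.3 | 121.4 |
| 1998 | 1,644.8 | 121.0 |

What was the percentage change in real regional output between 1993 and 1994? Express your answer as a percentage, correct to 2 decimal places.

Real regional output 1993 = 1412.7/1.062 = 1330.23.
Real regional output 1994 = 1543.8/1.082 = 1426.80.
Change = 1426.80/1330.23 − 1 = 0.0726.

7.26%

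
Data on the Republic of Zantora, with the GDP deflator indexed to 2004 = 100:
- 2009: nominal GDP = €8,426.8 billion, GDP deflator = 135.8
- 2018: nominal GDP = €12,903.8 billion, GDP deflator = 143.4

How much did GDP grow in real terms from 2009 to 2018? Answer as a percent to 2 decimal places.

Real GDP 2009 = 8426.8 / 1.358 = 6205.30.
Real GDP 2018 = 12903.8 / 1.434 = 8998.47.
Real growth = 8998.47 / 6205.30 − 1 = 0.4501.

45.01%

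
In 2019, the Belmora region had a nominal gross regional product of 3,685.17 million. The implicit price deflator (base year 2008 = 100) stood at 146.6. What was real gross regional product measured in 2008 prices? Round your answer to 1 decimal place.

Real gross regional product = Nominal / (implicit price deflator/100) = 3685.17 / 1.466 = 2513.76.

2,513.8 million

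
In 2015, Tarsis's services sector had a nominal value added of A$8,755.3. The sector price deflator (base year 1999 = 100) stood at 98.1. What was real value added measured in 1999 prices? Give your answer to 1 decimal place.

Real value added = Nominal / (sector price deflator/100) = 8755.3 / 0.981 = 8924.87.

A$8,924.9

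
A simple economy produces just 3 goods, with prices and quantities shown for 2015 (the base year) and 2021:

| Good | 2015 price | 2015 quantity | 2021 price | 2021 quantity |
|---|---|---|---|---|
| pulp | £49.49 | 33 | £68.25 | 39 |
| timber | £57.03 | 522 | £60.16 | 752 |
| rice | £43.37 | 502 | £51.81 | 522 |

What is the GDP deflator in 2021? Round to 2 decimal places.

111.11

Nominal GDP 2021 = 68.25·39 + 60.16·752 + 51.81·522 = 74946.89.
Real GDP 2021 (at 2015 prices) = 49.49·39 + 57.03·752 + 43.37·522 = 67455.81.
Deflator = Nominal/Real × 100 = 74946.89/67455.81 × 100 = 111.105.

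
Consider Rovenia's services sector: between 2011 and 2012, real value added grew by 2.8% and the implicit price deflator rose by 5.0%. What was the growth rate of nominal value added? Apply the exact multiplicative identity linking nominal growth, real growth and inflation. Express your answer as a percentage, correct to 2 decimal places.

7.94%

(1 + g_nom) = (1 + g_real)(1 + π) = 1.0280 × 1.0500 = 1.07940.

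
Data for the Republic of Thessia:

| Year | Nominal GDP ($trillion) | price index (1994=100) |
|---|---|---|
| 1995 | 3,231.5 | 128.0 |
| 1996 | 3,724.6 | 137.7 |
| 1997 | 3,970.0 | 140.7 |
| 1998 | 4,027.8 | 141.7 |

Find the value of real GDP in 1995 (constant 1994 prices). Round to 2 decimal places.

Real GDP 1995 = 3231.5 / 1.280 = 2524.61.

$2,524.61 trillion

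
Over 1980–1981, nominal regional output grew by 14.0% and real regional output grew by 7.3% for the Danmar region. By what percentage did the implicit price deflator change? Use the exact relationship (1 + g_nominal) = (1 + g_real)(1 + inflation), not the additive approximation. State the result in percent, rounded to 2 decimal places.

6.24%

(1 + g_nom) = (1 + g_real)(1 + π), so π = 1.1400 / 1.0730 − 1 = 0.06244.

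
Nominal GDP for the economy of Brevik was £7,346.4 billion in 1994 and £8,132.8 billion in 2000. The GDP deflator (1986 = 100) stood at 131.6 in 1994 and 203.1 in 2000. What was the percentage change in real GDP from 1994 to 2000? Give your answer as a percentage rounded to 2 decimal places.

Real GDP 1994 = 7346.4 / 1.316 = 5582.37.
Real GDP 2000 = 8132.8 / 2.031 = 4004.33.
Real growth = 4004.33 / 5582.37 − 1 = -0.2827.

-28.27%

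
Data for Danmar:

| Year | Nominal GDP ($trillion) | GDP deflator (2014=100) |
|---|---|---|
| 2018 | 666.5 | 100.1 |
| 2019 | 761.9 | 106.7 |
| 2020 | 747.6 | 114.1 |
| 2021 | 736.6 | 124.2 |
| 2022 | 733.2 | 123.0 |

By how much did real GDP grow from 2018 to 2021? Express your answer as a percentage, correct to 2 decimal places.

-10.93%

Real GDP 2018 = 666.5/1.001 = 665.83.
Real GDP 2021 = 736.6/1.242 = 593.08.
Change = 593.08/665.83 − 1 = -0.1093.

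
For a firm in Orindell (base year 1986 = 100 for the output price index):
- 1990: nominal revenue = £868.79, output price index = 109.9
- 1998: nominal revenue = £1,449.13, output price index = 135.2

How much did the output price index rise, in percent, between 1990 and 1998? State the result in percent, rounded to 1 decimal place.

Price-level change = 135.2 / 109.9 − 1 = 0.2302.

23.0%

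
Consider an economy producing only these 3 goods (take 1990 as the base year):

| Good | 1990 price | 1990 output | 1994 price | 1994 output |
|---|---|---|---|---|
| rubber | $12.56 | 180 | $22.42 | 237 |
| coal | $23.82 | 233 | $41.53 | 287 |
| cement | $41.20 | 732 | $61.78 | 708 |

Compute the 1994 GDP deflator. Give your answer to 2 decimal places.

156.41

Nominal GDP 1994 = 22.42·237 + 41.53·287 + 61.78·708 = 60972.89.
Real GDP 1994 (at 1990 prices) = 12.56·237 + 23.82·287 + 41.20·708 = 38982.66.
Deflator = Nominal/Real × 100 = 60972.89/38982.66 × 100 = 156.410.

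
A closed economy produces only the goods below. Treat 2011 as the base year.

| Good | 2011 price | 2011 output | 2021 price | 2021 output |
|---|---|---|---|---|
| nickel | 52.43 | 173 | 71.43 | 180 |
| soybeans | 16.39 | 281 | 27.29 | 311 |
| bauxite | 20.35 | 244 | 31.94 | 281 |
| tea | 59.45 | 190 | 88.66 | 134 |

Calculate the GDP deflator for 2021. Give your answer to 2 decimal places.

Nominal GDP 2021 = 71.43·180 + 27.29·311 + 31.94·281 + 88.66·134 = 42200.17.
Real GDP 2021 (at 2011 prices) = 52.43·180 + 16.39·311 + 20.35·281 + 59.45·134 = 28219.34.
Deflator = Nominal/Real × 100 = 42200.17/28219.34 × 100 = 149.543.

149.54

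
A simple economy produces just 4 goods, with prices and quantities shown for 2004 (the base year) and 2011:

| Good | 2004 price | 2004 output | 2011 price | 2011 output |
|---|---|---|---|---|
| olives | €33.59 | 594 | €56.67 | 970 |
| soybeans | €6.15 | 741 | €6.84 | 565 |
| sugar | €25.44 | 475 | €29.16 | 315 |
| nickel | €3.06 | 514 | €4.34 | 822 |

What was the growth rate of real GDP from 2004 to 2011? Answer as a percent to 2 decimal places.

22.06%

Real GDP 2004 = Nominal GDP 2004 = 33.59·594 + 6.15·741 + 25.44·475 + 3.06·514 = 38166.45.
Real GDP 2011 (at 2004 prices) = 33.59·970 + 6.15·565 + 25.44·315 + 3.06·822 = 46585.97.
Real growth = 46585.97/38166.45 − 1 = 0.2206.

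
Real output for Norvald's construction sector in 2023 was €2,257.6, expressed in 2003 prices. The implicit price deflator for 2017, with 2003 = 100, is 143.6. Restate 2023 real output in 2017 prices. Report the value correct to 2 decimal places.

Real output in 2017 prices = Real output in 2003 prices × (P_2017/P_2003) = 2257.6 × 1.436 = 3241.91.

€3,241.91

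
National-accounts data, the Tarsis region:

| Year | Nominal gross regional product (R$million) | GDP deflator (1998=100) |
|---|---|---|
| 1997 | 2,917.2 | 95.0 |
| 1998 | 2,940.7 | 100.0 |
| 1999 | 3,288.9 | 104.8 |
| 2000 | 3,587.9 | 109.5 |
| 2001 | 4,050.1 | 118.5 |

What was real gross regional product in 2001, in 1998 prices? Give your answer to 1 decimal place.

R$3,417.8 million

Real gross regional product 2001 = 4050.1 / 1.185 = 3417.81.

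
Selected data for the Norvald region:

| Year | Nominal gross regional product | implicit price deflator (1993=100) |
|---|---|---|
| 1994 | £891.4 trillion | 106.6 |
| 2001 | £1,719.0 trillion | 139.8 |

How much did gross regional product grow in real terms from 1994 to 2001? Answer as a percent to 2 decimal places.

47.05%

Deflate each year: 1994 → 891.4/1.066 = 836.21; 2001 → 1719.0/1.398 = 1229.61.
So real gross regional product changed by 1229.61/836.21 − 1 = 0.4705, i.e. 47.05%.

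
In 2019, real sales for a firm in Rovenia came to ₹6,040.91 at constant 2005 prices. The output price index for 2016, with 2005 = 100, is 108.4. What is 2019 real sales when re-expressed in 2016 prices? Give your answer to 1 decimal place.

₹6,548.3

Real sales in 2016 prices = Real sales in 2005 prices × (P_2016/P_2005) = 6040.91 × 1.084 = 6548.35.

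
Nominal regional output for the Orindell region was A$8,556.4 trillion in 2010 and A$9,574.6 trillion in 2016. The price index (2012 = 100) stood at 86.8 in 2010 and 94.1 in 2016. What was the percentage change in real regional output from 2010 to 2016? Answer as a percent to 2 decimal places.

3.22%

Real regional output 2010 = 8556.4 / 0.868 = 9857.60.
Real regional output 2016 = 9574.6 / 0.941 = 10174.92.
Real growth = 10174.92 / 9857.60 − 1 = 0.0322.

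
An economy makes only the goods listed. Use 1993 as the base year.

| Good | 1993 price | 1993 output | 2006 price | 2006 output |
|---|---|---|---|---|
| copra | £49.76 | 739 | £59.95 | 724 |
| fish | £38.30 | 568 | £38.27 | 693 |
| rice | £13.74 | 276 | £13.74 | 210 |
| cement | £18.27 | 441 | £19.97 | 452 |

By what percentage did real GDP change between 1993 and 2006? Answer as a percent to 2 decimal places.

4.74%

Real GDP 1993 = Nominal GDP 1993 = 49.76·739 + 38.30·568 + 13.74·276 + 18.27·441 = 70376.35.
Real GDP 2006 (at 1993 prices) = 49.76·724 + 38.30·693 + 13.74·210 + 18.27·452 = 73711.58.
Real growth = 73711.58/70376.35 − 1 = 0.0474.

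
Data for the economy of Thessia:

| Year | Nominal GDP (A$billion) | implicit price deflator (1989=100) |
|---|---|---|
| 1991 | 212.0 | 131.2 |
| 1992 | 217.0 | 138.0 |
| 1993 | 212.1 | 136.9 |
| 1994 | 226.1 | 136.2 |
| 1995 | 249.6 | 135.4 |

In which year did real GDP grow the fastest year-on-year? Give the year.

1995

1992: real = 217.0/1.380 = 157.25; growth vs 1991 (161.59) = -2.69%.
1993: real = 212.1/1.369 = 154.93; growth vs 1992 (157.25) = -1.48%.
1994: real = 226.1/1.362 = 166.01; growth vs 1993 (154.93) = 7.15%.
1995: real = 249.6/1.354 = 184.34; growth vs 1994 (166.01) = 11.04%.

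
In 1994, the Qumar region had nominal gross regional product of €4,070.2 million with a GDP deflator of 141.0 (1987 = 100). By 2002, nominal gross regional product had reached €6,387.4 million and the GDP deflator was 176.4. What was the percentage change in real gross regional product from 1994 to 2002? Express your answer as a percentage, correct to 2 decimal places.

25.44%

Deflate each year: 1994 → 4070.2/1.410 = 2886.67; 2002 → 6387.4/1.764 = 3620.98.
So real gross regional product changed by 3620.98/2886.67 − 1 = 0.2544, i.e. 25.44%.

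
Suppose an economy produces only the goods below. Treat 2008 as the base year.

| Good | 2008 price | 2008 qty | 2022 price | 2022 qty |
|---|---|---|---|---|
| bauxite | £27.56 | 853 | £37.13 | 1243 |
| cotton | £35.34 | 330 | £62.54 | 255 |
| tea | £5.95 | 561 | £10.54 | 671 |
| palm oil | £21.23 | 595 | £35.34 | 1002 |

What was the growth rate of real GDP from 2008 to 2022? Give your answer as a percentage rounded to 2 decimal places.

Real GDP 2008 = Nominal GDP 2008 = 27.56·853 + 35.34·330 + 5.95·561 + 21.23·595 = 51140.68.
Real GDP 2022 (at 2008 prices) = 27.56·1243 + 35.34·255 + 5.95·671 + 21.23·1002 = 68533.69.
Real growth = 68533.69/51140.68 − 1 = 0.3401.

34.01%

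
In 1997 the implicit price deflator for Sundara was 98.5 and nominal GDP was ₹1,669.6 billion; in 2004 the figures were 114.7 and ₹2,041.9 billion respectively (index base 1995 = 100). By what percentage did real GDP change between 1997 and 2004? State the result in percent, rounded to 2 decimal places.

5.03%

Deflate each year: 1997 → 1669.6/0.985 = 1695.03; 2004 → 2041.9/1.147 = 1780.21.
So real GDP changed by 1780.21/1695.03 − 1 = 0.0503, i.e. 5.03%.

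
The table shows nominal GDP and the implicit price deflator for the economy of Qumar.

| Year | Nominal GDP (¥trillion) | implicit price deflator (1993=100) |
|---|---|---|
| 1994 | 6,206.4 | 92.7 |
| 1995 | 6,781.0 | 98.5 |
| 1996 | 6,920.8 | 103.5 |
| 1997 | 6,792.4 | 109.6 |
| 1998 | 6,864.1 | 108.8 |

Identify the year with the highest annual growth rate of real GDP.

1995: real = 6781.0/0.985 = 6884.26; growth vs 1994 (6695.15) = 2.82%.
1996: real = 6920.8/1.035 = 6686.76; growth vs 1995 (6884.26) = -2.87%.
1997: real = 6792.4/1.096 = 6197.45; growth vs 1996 (6686.76) = -7.32%.
1998: real = 6864.1/1.088 = 6308.92; growth vs 1997 (6197.45) = 1.80%.

1995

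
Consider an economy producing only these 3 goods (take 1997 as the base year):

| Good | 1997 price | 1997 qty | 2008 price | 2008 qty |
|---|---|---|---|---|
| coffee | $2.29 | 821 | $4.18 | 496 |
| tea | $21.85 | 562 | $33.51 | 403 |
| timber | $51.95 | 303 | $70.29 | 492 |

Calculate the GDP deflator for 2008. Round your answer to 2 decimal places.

Nominal GDP 2008 = 4.18·496 + 33.51·403 + 70.29·492 = 50160.49.
Real GDP 2008 (at 1997 prices) = 2.29·496 + 21.85·403 + 51.95·492 = 35500.79.
Deflator = Nominal/Real × 100 = 50160.49/35500.79 × 100 = 141.294.

141.29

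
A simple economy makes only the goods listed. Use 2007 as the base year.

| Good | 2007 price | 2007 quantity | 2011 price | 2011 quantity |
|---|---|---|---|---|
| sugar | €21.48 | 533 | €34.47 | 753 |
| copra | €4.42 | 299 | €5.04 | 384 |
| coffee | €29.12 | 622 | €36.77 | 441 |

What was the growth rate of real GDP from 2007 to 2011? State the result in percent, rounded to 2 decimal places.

-0.55%

Real GDP 2007 = Nominal GDP 2007 = 21.48·533 + 4.42·299 + 29.12·622 = 30883.06.
Real GDP 2011 (at 2007 prices) = 21.48·753 + 4.42·384 + 29.12·441 = 30713.64.
Real growth = 30713.64/30883.06 − 1 = -0.0055.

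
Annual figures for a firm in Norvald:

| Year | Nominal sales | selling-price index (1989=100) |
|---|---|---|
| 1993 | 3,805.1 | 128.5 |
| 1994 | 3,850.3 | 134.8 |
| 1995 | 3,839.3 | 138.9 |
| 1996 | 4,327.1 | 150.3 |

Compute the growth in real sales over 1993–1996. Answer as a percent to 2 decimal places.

Real sales 1993 = 3805.1/1.285 = 2961.17.
Real sales 1996 = 4327.1/1.503 = 2878.98.
Change = 2878.98/2961.17 − 1 = -0.0278.

-2.78%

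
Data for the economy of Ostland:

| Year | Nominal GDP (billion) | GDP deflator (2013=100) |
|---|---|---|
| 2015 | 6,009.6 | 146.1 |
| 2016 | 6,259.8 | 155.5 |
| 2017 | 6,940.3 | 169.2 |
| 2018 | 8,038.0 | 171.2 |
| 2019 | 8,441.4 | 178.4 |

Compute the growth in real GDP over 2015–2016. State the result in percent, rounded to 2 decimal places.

-2.13%

Real GDP 2015 = 6009.6/1.461 = 4113.35.
Real GDP 2016 = 6259.8/1.555 = 4025.59.
Change = 4025.59/4113.35 − 1 = -0.0213.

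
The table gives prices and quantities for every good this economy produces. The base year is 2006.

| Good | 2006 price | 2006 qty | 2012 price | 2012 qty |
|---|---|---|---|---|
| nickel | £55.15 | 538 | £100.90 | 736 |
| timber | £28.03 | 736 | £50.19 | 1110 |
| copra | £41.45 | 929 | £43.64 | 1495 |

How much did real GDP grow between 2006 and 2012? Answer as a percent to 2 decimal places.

50.52%

Real GDP 2006 = Nominal GDP 2006 = 55.15·538 + 28.03·736 + 41.45·929 = 88807.83.
Real GDP 2012 (at 2006 prices) = 55.15·736 + 28.03·1110 + 41.45·1495 = 133671.45.
Real growth = 133671.45/88807.83 − 1 = 0.5052.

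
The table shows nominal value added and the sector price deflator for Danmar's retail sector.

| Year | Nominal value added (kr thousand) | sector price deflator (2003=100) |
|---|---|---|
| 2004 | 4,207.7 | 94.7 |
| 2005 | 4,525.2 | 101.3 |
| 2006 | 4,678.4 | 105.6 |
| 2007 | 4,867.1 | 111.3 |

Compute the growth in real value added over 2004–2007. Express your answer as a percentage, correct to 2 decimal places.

Real value added 2004 = 4207.7/0.947 = 4443.19.
Real value added 2007 = 4867.1/1.113 = 4372.96.
Change = 4372.96/4443.19 − 1 = -0.0158.

-1.58%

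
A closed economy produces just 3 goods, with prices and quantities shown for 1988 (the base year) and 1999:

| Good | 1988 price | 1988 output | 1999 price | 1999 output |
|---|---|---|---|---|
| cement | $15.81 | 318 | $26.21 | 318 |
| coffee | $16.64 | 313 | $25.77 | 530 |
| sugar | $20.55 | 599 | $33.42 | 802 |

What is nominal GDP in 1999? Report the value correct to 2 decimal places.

$48795.72

Nominal GDP 1999 = Σ (p_1999 × q_1999) = 26.21·318 + 25.77·530 + 33.42·802 = 48795.72.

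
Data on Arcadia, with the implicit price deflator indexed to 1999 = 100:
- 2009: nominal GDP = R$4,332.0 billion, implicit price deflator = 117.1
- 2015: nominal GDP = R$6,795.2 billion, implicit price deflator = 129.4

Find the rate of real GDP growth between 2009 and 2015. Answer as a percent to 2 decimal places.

Real GDP 2009 = 4332.0 / 1.171 = 3699.40.
Real GDP 2015 = 6795.2 / 1.294 = 5251.31.
Real growth = 5251.31 / 3699.40 − 1 = 0.4195.

41.95%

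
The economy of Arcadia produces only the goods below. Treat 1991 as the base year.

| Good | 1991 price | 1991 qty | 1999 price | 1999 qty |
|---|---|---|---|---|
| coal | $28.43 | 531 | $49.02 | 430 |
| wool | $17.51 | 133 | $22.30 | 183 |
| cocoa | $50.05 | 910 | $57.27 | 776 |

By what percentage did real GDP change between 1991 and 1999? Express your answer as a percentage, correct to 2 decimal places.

-13.82%

Real GDP 1991 = Nominal GDP 1991 = 28.43·531 + 17.51·133 + 50.05·910 = 62970.66.
Real GDP 1999 (at 1991 prices) = 28.43·430 + 17.51·183 + 50.05·776 = 54268.03.
Real growth = 54268.03/62970.66 − 1 = -0.1382.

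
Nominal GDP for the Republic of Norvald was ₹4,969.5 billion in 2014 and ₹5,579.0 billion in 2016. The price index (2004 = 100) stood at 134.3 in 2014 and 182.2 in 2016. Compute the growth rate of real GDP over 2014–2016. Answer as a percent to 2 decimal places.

Deflate each year: 2014 → 4969.5/1.343 = 3700.30; 2016 → 5579.0/1.822 = 3062.02.
So real GDP changed by 3062.02/3700.30 − 1 = -0.1725, i.e. -17.25%.

-17.25%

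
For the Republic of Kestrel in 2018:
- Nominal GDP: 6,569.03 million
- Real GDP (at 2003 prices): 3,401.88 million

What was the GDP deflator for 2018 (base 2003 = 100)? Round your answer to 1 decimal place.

GDP deflator = (Nominal / Real) × 100 = 6569.03 / 3401.88 × 100 = 193.10.

193.1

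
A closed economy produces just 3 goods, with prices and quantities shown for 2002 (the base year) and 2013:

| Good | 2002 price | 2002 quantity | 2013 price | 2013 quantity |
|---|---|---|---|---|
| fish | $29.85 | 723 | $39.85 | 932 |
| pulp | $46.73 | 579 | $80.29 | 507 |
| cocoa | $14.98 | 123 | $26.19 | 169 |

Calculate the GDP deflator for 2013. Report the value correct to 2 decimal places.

Nominal GDP 2013 = 39.85·932 + 80.29·507 + 26.19·169 = 82273.34.
Real GDP 2013 (at 2002 prices) = 29.85·932 + 46.73·507 + 14.98·169 = 54043.93.
Deflator = Nominal/Real × 100 = 82273.34/54043.93 × 100 = 152.234.

152.23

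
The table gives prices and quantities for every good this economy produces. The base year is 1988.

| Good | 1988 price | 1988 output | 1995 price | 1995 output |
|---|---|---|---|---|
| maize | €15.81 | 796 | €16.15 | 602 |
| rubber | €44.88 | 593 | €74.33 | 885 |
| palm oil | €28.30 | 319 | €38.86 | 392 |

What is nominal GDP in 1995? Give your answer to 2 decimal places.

Nominal GDP 1995 = Σ (p_1995 × q_1995) = 16.15·602 + 74.33·885 + 38.86·392 = 90737.47.

€90737.47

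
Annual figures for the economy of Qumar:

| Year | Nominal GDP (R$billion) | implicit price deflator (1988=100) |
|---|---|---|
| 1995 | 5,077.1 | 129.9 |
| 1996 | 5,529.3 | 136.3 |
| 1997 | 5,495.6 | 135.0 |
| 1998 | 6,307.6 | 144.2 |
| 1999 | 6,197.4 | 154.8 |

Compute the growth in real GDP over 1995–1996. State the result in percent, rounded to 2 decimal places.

3.79%

Real GDP 1995 = 5077.1/1.299 = 3908.47.
Real GDP 1996 = 5529.3/1.363 = 4056.71.
Change = 4056.71/3908.47 − 1 = 0.0379.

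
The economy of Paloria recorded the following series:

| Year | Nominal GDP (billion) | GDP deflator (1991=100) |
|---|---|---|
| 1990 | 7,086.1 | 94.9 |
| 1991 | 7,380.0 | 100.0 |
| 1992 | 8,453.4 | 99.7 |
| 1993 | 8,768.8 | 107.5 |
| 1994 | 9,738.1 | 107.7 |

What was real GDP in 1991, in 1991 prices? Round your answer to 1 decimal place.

Real GDP 1991 = 7380.0 / 1.000 = 7380.00.

7,380.0 billion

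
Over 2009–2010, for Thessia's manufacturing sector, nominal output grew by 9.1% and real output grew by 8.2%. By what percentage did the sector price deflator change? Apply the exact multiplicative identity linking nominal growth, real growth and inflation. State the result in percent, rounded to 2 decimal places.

0.83%

(1 + g_nom) = (1 + g_real)(1 + π), so π = 1.0910 / 1.0820 − 1 = 0.00832.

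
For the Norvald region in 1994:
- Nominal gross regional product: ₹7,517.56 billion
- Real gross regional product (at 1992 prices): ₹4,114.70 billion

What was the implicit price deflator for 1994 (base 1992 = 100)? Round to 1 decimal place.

implicit price deflator = (Nominal / Real) × 100 = 7517.56 / 4114.70 × 100 = 182.70.

182.7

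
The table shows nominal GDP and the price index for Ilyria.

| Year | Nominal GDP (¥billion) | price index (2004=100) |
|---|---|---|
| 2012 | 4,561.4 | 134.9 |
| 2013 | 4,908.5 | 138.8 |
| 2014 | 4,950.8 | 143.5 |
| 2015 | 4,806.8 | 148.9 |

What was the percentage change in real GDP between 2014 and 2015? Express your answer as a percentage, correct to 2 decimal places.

-6.43%

Real GDP 2014 = 4950.8/1.435 = 3450.03.
Real GDP 2015 = 4806.8/1.489 = 3228.21.
Change = 3228.21/3450.03 − 1 = -0.0643.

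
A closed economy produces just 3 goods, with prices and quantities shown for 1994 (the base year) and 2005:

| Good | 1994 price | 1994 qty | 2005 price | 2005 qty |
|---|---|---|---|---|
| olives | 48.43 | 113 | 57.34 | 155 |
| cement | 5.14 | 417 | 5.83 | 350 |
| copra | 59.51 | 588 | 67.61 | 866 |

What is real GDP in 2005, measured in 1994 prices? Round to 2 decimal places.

Real GDP 2005 = Σ (p_1994 × q_2005) = 48.43·155 + 5.14·350 + 59.51·866 = 60841.31.

60841.31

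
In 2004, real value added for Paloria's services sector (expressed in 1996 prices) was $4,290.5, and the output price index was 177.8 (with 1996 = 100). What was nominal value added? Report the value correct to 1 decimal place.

Nominal value added = Real × (output price index/100) = 4290.5 × 1.778 = 7628.51.

$7,628.5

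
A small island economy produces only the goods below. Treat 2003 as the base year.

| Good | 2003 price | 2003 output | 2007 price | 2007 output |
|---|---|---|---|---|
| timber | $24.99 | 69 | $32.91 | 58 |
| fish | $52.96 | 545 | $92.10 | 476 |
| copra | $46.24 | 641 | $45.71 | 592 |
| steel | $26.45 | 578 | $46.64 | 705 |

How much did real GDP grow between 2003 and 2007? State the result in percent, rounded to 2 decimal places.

-3.76%

Real GDP 2003 = Nominal GDP 2003 = 24.99·69 + 52.96·545 + 46.24·641 + 26.45·578 = 75515.45.
Real GDP 2007 (at 2003 prices) = 24.99·58 + 52.96·476 + 46.24·592 + 26.45·705 = 72679.71.
Real growth = 72679.71/75515.45 − 1 = -0.0376.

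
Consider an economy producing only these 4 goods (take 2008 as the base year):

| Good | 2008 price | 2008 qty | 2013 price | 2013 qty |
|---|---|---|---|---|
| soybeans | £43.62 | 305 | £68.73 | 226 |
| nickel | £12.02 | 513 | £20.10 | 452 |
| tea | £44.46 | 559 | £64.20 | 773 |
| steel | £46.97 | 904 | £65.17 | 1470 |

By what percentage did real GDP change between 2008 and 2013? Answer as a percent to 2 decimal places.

36.78%

Real GDP 2008 = Nominal GDP 2008 = 43.62·305 + 12.02·513 + 44.46·559 + 46.97·904 = 86784.38.
Real GDP 2013 (at 2008 prices) = 43.62·226 + 12.02·452 + 44.46·773 + 46.97·1470 = 118704.64.
Real growth = 118704.64/86784.38 − 1 = 0.3678.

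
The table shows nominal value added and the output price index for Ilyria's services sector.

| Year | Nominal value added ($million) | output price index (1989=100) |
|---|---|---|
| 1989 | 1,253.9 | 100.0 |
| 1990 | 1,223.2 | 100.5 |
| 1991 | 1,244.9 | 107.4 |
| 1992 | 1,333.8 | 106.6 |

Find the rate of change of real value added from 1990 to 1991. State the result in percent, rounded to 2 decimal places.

-4.76%

Real value added 1990 = 1223.2/1.005 = 1217.11.
Real value added 1991 = 1244.9/1.074 = 1159.12.
Change = 1159.12/1217.11 − 1 = -0.0476.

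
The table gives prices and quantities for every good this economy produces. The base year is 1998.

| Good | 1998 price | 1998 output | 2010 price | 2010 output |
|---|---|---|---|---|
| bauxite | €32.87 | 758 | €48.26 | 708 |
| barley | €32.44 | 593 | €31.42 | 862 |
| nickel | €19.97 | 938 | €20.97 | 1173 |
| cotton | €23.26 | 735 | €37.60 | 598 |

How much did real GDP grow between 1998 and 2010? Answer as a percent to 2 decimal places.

10.74%

Real GDP 1998 = Nominal GDP 1998 = 32.87·758 + 32.44·593 + 19.97·938 + 23.26·735 = 79980.34.
Real GDP 2010 (at 1998 prices) = 32.87·708 + 32.44·862 + 19.97·1173 + 23.26·598 = 88569.53.
Real growth = 88569.53/79980.34 − 1 = 0.1074.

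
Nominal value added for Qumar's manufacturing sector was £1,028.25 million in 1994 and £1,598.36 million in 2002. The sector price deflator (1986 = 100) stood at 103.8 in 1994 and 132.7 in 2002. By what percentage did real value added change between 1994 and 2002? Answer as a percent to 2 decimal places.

Deflate each year: 1994 → 1028.25/1.038 = 990.61; 2002 → 1598.36/1.327 = 1204.49.
So real value added changed by 1204.49/990.61 − 1 = 0.2159, i.e. 21.59%.

21.59%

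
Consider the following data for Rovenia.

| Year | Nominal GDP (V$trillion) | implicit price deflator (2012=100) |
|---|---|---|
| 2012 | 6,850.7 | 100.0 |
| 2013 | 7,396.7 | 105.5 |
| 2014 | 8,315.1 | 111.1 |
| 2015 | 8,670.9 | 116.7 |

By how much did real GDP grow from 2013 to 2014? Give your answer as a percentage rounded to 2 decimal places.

Real GDP 2013 = 7396.7/1.055 = 7011.09.
Real GDP 2014 = 8315.1/1.111 = 7484.34.
Change = 7484.34/7011.09 − 1 = 0.0675.

6.75%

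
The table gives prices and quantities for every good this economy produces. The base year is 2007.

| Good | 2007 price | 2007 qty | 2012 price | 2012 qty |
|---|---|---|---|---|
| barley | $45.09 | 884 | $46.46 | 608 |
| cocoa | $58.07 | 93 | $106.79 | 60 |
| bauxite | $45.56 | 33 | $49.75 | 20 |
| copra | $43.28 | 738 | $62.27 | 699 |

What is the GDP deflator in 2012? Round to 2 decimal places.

127.58

Nominal GDP 2012 = 46.46·608 + 106.79·60 + 49.75·20 + 62.27·699 = 79176.81.
Real GDP 2012 (at 2007 prices) = 45.09·608 + 58.07·60 + 45.56·20 + 43.28·699 = 62062.84.
Deflator = Nominal/Real × 100 = 79176.81/62062.84 × 100 = 127.575.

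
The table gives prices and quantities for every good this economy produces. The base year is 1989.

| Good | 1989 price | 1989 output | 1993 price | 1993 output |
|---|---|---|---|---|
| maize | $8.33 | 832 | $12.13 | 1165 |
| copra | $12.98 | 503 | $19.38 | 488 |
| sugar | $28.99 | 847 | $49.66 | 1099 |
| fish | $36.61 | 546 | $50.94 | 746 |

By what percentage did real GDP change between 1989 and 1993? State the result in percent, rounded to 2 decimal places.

29.67%

Real GDP 1989 = Nominal GDP 1989 = 8.33·832 + 12.98·503 + 28.99·847 + 36.61·546 = 58003.09.
Real GDP 1993 (at 1989 prices) = 8.33·1165 + 12.98·488 + 28.99·1099 + 36.61·746 = 75209.76.
Real growth = 75209.76/58003.09 − 1 = 0.2967.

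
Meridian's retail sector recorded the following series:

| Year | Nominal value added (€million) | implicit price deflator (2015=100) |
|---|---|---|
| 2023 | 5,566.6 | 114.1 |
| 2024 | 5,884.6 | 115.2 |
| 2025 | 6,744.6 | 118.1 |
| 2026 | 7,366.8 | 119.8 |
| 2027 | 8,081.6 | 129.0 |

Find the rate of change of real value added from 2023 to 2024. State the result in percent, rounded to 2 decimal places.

Real value added 2023 = 5566.6/1.141 = 4878.70.
Real value added 2024 = 5884.6/1.152 = 5108.16.
Change = 5108.16/4878.70 − 1 = 0.0470.

4.70%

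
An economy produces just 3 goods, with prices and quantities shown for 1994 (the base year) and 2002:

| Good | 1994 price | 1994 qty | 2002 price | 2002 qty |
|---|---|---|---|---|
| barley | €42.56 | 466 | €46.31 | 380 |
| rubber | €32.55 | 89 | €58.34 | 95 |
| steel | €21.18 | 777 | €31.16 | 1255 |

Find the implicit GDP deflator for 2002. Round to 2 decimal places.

135.77

Nominal GDP 2002 = 46.31·380 + 58.34·95 + 31.16·1255 = 62245.90.
Real GDP 2002 (at 1994 prices) = 42.56·380 + 32.55·95 + 21.18·1255 = 45845.95.
Deflator = Nominal/Real × 100 = 62245.90/45845.95 × 100 = 135.772.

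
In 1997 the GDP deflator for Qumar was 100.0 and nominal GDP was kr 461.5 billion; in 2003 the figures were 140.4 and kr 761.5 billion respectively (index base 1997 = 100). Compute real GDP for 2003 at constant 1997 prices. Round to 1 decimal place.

kr 542.4 billion

Real GDP = Nominal / (GDP deflator/100) = 761.5 / 1.404 = 542.38.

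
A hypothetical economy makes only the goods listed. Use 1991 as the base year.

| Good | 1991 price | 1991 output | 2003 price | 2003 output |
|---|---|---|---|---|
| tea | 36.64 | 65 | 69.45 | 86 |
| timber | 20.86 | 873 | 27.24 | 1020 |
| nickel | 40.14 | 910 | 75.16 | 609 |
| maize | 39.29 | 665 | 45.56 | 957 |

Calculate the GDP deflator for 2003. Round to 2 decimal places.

142.39

Nominal GDP 2003 = 69.45·86 + 27.24·1020 + 75.16·609 + 45.56·957 = 123130.86.
Real GDP 2003 (at 1991 prices) = 36.64·86 + 20.86·1020 + 40.14·609 + 39.29·957 = 86474.03.
Deflator = Nominal/Real × 100 = 123130.86/86474.03 × 100 = 142.391.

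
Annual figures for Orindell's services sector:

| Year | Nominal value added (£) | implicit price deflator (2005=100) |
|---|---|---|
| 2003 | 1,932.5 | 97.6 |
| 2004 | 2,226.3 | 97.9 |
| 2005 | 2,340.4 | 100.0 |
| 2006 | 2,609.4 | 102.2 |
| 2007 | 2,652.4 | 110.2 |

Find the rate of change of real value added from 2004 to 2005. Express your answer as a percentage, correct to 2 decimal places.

2.92%

Real value added 2004 = 2226.3/0.979 = 2274.06.
Real value added 2005 = 2340.4/1.000 = 2340.40.
Change = 2340.40/2274.06 − 1 = 0.0292.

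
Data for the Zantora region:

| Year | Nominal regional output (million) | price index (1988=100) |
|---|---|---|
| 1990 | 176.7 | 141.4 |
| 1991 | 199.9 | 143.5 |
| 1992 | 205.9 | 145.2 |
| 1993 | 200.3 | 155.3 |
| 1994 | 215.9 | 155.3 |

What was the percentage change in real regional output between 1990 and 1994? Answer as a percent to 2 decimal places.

Real regional output 1990 = 176.7/1.414 = 124.96.
Real regional output 1994 = 215.9/1.553 = 139.02.
Change = 139.02/124.96 − 1 = 0.1125.

11.25%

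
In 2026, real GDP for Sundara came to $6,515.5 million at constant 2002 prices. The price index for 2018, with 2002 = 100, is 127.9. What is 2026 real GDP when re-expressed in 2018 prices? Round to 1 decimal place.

Real GDP in 2018 prices = Real GDP in 2002 prices × (P_2018/P_2002) = 6515.5 × 1.279 = 8333.32.

$8,333.3 million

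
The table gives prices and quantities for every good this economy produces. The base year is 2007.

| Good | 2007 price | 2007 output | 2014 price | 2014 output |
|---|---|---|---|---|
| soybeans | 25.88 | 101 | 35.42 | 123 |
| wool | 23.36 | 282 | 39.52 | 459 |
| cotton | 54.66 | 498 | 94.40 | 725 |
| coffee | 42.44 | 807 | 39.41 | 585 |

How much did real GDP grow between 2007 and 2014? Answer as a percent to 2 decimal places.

10.88%

Real GDP 2007 = Nominal GDP 2007 = 25.88·101 + 23.36·282 + 54.66·498 + 42.44·807 = 70671.16.
Real GDP 2014 (at 2007 prices) = 25.88·123 + 23.36·459 + 54.66·725 + 42.44·585 = 78361.38.
Real growth = 78361.38/70671.16 − 1 = 0.1088.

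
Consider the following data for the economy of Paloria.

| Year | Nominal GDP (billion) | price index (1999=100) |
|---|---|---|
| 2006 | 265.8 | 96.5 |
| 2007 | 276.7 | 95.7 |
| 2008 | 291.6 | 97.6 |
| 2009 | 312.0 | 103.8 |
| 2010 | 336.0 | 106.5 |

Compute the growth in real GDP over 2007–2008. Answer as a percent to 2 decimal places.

Real GDP 2007 = 276.7/0.957 = 289.13.
Real GDP 2008 = 291.6/0.976 = 298.77.
Change = 298.77/289.13 − 1 = 0.0333.

3.33%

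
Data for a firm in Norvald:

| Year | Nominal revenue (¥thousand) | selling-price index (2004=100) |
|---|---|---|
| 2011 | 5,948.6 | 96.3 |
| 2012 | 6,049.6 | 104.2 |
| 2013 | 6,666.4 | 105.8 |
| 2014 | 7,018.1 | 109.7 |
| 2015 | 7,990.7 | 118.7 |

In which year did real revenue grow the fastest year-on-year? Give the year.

2013

2012: real = 6049.6/1.042 = 5805.76; growth vs 2011 (6177.15) = -6.01%.
2013: real = 6666.4/1.058 = 6300.95; growth vs 2012 (5805.76) = 8.53%.
2014: real = 7018.1/1.097 = 6397.54; growth vs 2013 (6300.95) = 1.53%.
2015: real = 7990.7/1.187 = 6731.84; growth vs 2014 (6397.54) = 5.23%.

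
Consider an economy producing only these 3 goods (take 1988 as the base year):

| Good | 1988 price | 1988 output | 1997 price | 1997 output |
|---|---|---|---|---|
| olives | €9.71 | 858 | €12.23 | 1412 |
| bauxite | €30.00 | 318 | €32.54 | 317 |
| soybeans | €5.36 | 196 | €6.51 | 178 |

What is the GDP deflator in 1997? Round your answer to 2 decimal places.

118.90

Nominal GDP 1997 = 12.23·1412 + 32.54·317 + 6.51·178 = 28742.72.
Real GDP 1997 (at 1988 prices) = 9.71·1412 + 30.00·317 + 5.36·178 = 24174.60.
Deflator = Nominal/Real × 100 = 28742.72/24174.60 × 100 = 118.896.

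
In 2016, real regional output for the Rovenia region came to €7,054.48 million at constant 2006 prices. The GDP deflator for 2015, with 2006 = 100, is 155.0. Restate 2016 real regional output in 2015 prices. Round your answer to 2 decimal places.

Real regional output in 2015 prices = Real regional output in 2006 prices × (P_2015/P_2006) = 7054.48 × 1.550 = 10934.44.

€10,934.44 million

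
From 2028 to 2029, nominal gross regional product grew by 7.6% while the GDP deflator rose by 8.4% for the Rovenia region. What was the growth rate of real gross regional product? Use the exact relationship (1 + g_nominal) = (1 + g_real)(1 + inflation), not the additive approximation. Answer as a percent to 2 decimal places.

(1 + g_nom) = (1 + g_real)(1 + π), so g_real = 1.0760 / 1.0840 − 1 = -0.00738.

-0.74%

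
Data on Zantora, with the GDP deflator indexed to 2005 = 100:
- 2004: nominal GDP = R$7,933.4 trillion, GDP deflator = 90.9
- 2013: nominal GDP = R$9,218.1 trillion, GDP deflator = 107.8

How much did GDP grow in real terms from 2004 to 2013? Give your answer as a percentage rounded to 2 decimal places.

Real GDP 2004 = 7933.4 / 0.909 = 8727.61.
Real GDP 2013 = 9218.1 / 1.078 = 8551.11.
Real growth = 8551.11 / 8727.61 − 1 = -0.0202.

-2.02%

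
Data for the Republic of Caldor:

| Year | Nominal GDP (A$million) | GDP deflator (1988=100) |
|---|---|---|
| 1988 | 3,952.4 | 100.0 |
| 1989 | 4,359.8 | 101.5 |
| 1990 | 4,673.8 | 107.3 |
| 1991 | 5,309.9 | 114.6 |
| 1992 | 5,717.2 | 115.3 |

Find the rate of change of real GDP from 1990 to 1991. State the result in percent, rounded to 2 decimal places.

Real GDP 1990 = 4673.8/1.073 = 4355.82.
Real GDP 1991 = 5309.9/1.146 = 4633.42.
Change = 4633.42/4355.82 − 1 = 0.0637.

6.37%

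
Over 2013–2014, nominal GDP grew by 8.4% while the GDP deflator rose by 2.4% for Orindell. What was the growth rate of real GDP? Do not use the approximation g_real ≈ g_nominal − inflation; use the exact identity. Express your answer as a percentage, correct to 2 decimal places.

(1 + g_nom) = (1 + g_real)(1 + π), so g_real = 1.0840 / 1.0240 − 1 = 0.05859.

5.86%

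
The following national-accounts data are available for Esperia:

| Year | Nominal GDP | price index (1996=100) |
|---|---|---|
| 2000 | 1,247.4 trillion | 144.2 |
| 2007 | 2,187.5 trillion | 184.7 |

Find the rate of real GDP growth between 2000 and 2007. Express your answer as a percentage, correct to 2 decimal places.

Deflate each year: 2000 → 1247.4/1.442 = 865.05; 2007 → 2187.5/1.847 = 1184.35.
So real GDP changed by 1184.35/865.05 − 1 = 0.3691, i.e. 36.91%.

36.91%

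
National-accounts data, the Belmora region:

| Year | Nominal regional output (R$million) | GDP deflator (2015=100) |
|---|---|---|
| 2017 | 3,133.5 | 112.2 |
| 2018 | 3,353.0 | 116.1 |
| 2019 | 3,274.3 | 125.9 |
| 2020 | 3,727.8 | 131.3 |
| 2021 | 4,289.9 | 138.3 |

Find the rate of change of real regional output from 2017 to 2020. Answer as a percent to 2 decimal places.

1.66%

Real regional output 2017 = 3133.5/1.122 = 2792.78.
Real regional output 2020 = 3727.8/1.313 = 2839.15.
Change = 2839.15/2792.78 − 1 = 0.0166.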